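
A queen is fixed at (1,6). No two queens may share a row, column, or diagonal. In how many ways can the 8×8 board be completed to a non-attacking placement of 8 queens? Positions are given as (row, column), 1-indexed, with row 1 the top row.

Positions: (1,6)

16

Branch on row 2: col 1 → 1; col 2 → 2; col 3 → 8; col 4 → 4; col 8 → 1.
Sum: 1 + 2 + 8 + 4 + 1 = 16.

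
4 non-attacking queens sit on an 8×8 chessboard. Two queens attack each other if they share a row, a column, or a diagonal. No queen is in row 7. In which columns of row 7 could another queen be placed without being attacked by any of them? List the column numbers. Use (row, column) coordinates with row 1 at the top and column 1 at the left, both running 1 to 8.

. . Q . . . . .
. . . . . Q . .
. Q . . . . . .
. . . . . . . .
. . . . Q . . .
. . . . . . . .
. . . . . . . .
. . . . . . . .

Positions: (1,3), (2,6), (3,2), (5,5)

(1,3) attacks row 7 at column 3.
(2,6) attacks row 7 at column 6 and diagonals 1.
(3,2) attacks row 7 at column 2 and diagonals 6.
(5,5) attacks row 7 at column 5 and diagonals 3, 7.
Attacked columns: {1, 2, 3, 5, 6, 7}. Safe: {4, 8}.

columns 4, 8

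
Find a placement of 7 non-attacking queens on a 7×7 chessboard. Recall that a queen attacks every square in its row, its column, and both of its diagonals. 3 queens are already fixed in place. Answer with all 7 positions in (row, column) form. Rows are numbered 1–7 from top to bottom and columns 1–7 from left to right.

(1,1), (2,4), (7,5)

(1,1) (2,4) (3,7) (4,3) (5,6) (6,2) (7,5)

Row 3: attacked by (1,1)→{1,3}; (2,4)→{3,4,5}; (7,5)→{1,5}. Safe: 2, 6, 7. Place at column 7.
Row 4: attacked by (1,1)→{1,4}; (2,4)→{2,4,6}; (3,7)→{6,7}; (7,5)→{2,5}. Safe: 3. Place at column 3.
Row 5: attacked by (1,1)→{1,5}; (2,4)→{1,4,7}; (3,7)→{5,7}; (4,3)→{2,3,4}; (7,5)→{3,5,7}. Safe: 6. Place at column 6.
Row 6: attacked by (1,1)→{1,6}; (2,4)→{4}; (3,7)→{4,7}; (4,3)→{1,3,5}; (5,6)→{5,6,7}; (7,5)→{4,5,6}. Safe: 2. Place at column 2.
Columns [1, 4, 7, 3, 6, 2, 5], r−c [0, -2, -4, 1, -1, 4, 2], r+c [2, 6, 10, 7, 11, 8, 12] are all distinct, so no two queens attack.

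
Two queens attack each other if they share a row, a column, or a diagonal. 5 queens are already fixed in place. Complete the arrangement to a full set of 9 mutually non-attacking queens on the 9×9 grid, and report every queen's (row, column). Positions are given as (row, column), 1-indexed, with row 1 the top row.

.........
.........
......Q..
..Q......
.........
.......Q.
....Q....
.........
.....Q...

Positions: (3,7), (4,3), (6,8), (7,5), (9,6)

Row 1: attacked by (3,7)→{5,7,9}; (4,3)→{3,6}; (6,8)→{3,8}; (7,5)→{5}; (9,6)→{6}. Safe: 1, 2, 4. Place at column 4.
Row 2: attacked by (1,4)→{3,4,5}; (3,7)→{6,7,8}; (4,3)→{1,3,5}; (6,8)→{4,8}; (7,5)→{5}; (9,6)→{6}. Safe: 2, 9. Place at column 2.
Row 5: attacked by (1,4)→{4,8}; (2,2)→{2,5}; (3,7)→{5,7,9}; (4,3)→{2,3,4}; (6,8)→{7,8,9}; (7,5)→{3,5,7}; (9,6)→{2,6}. Safe: 1. Place at column 1.
Row 8: attacked by (1,4)→{4}; (2,2)→{2,8}; (3,7)→{2,7}; (4,3)→{3,7}; (5,1)→{1,4}; (6,8)→{6,8}; (7,5)→{4,5,6}; (9,6)→{5,6,7}. Safe: 9. Place at column 9.
Columns [4, 2, 7, 3, 1, 8, 5, 9, 6], r−c [-3, 0, -4, 1, 4, -2, 2, -1, 3], r+c [5, 4, 10, 7, 6, 14, 12, 17, 15] are all distinct, so no two queens attack.

(1,4) (2,2) (3,7) (4,3) (5,1) (6,8) (7,5) (8,9) (9,6)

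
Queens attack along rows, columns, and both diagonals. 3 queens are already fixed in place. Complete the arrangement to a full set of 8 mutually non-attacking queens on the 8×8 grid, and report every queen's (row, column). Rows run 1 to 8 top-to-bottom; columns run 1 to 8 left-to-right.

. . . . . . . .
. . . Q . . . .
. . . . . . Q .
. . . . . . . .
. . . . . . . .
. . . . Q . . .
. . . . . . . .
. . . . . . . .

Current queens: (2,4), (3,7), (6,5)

(1,6) (2,4) (3,7) (4,1) (5,3) (6,5) (7,2) (8,8)

Row 1: attacked by (2,4)→{3,4,5}; (3,7)→{5,7}; (6,5)→{5}. Safe: 1, 2, 6, 8. Place at column 6.
Row 4: attacked by (1,6)→{3,6}; (2,4)→{2,4,6}; (3,7)→{6,7,8}; (6,5)→{3,5,7}. Safe: 1. Place at column 1.
Row 5: attacked by (1,6)→{2,6}; (2,4)→{1,4,7}; (3,7)→{5,7}; (4,1)→{1,2}; (6,5)→{4,5,6}. Safe: 3, 8. Place at column 3.
Row 7: attacked by (1,6)→{6}; (2,4)→{4}; (3,7)→{3,7}; (4,1)→{1,4}; (5,3)→{1,3,5}; (6,5)→{4,5,6}. Safe: 2, 8. Place at column 2.
Row 8: attacked by (1,6)→{6}; (2,4)→{4}; (3,7)→{2,7}; (4,1)→{1,5}; (5,3)→{3,6}; (6,5)→{3,5,7}; (7,2)→{1,2,3}. Safe: 8. Place at column 8.
Columns [6, 4, 7, 1, 3, 5, 2, 8], r−c [-5, -2, -4, 3, 2, 1, 5, 0], r+c [7, 6, 10, 5, 8, 11, 9, 16] are all distinct, so no two queens attack.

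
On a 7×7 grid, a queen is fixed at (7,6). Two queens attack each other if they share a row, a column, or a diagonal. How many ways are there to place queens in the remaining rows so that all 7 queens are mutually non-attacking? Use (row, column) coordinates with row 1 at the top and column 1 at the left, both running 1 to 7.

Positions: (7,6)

7

Branch on row 1: col 1 → 1; col 2 → 4; col 3 → 1; col 4 → 1; col 5 → 0; col 7 → 0.
Sum: 1 + 4 + 1 + 1 + 0 + 0 = 7.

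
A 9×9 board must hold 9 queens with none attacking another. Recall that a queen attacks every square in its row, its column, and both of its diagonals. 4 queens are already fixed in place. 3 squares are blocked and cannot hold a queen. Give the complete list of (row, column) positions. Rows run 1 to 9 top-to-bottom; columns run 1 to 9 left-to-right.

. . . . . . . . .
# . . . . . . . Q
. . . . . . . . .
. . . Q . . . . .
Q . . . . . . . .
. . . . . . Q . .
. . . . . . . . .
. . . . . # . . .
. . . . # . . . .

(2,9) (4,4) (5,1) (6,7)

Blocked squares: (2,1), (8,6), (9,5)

Row 1: attacked by (2,9)→{8,9}; (4,4)→{1,4,7}; (5,1)→{1,5}; (6,7)→{2,7}. Safe: 3, 6. Place at column 3.
Row 3: attacked by (1,3)→{1,3,5}; (2,9)→{8,9}; (4,4)→{3,4,5}; (5,1)→{1,3}; (6,7)→{4,7}. Safe: 2, 6. Place at column 6.
Row 7: attacked by (1,3)→{3,9}; (2,9)→{4,9}; (3,6)→{2,6}; (4,4)→{1,4,7}; (5,1)→{1,3}; (6,7)→{6,7,8}. Safe: 5. Place at column 5.
Row 8: attacked by (1,3)→{3}; (2,9)→{3,9}; (3,6)→{1,6}; (4,4)→{4,8}; (5,1)→{1,4}; (6,7)→{5,7,9}; (7,5)→{4,5,6}. Blocked: 6. Safe: 2. Place at column 2.
Row 9: attacked by (1,3)→{3}; (2,9)→{2,9}; (3,6)→{6}; (4,4)→{4,9}; (5,1)→{1,5}; (6,7)→{4,7}; (7,5)→{3,5,7}; (8,2)→{1,2,3}. Blocked: 5. Safe: 8. Place at column 8.
Columns [3, 9, 6, 4, 1, 7, 5, 2, 8], r−c [-2, -7, -3, 0, 4, -1, 2, 6, 1], r+c [4, 11, 9, 8, 6, 13, 12, 10, 17] are all distinct, so no two queens attack.

(1,3) (2,9) (3,6) (4,4) (5,1) (6,7) (7,5) (8,2) (9,8)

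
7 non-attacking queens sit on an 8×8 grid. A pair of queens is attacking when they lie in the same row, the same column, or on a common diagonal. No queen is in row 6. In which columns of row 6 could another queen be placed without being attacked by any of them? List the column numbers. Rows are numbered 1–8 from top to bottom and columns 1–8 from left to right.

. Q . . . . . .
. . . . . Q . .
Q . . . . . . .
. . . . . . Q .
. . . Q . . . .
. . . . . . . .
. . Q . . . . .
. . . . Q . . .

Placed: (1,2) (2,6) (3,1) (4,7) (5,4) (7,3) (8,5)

columns 8

(1,2) attacks row 6 at column 2 and diagonals 7.
(2,6) attacks row 6 at column 6 and diagonals 2.
(3,1) attacks row 6 at column 1 and diagonals 4.
(4,7) attacks row 6 at column 7 and diagonals 5.
(5,4) attacks row 6 at column 4 and diagonals 3, 5.
(7,3) attacks row 6 at column 3 and diagonals 2, 4.
(8,5) attacks row 6 at column 5 and diagonals 3, 7.
Attacked columns: {1, 2, 3, 4, 5, 6, 7}. Safe: {8}.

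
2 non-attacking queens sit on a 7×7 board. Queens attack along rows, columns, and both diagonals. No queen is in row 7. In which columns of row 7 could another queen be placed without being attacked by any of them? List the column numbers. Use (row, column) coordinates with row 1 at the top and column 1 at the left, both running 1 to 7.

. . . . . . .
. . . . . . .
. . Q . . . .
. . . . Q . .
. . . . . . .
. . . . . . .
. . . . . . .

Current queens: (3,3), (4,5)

(3,3) attacks row 7 at column 3 and diagonals 7.
(4,5) attacks row 7 at column 5 and diagonals 2.
Attacked columns: {2, 3, 5, 7}. Safe: {1, 4, 6}.

columns 1, 4, 6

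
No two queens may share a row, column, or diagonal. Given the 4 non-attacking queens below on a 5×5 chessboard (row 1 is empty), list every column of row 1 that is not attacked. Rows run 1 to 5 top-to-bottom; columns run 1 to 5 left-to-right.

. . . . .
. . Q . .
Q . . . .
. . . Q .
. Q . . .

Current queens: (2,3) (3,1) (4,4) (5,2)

columns 5

(2,3) attacks row 1 at column 3 and diagonals 2, 4.
(3,1) attacks row 1 at column 1 and diagonals 3.
(4,4) attacks row 1 at column 4 and diagonals 1.
(5,2) attacks row 1 at column 2.
Attacked columns: {1, 2, 3, 4}. Safe: {5}.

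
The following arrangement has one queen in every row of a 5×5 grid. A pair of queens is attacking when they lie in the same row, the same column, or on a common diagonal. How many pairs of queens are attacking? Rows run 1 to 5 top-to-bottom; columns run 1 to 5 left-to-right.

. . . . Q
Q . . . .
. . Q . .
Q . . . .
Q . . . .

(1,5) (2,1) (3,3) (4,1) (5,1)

Same column: (2,1)–(4,1) (column 1); (2,1)–(5,1) (column 1); (4,1)–(5,1) (column 1).
Same diagonal: (1,5)–(3,3) (|1−3| = |5−3| = 2); (1,5)–(5,1) (|1−5| = |5−1| = 4); (3,3)–(5,1) (|3−5| = |3−1| = 2).
Total attacking pairs: 6.

6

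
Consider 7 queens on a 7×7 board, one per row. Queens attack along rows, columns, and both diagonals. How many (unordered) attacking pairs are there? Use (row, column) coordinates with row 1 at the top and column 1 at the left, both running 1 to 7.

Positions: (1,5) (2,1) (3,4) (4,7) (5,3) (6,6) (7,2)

All columns are distinct and no two queens satisfy |Δrow| = |Δcol|, so no pair attacks.

0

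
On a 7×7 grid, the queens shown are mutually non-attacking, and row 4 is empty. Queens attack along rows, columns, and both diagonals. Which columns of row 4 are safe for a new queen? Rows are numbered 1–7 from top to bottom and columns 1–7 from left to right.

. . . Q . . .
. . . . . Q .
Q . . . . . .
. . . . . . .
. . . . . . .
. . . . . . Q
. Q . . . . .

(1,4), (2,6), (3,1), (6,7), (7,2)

columns 3

(1,4) attacks row 4 at column 4 and diagonals 1, 7.
(2,6) attacks row 4 at column 6 and diagonals 4.
(3,1) attacks row 4 at column 1 and diagonals 2.
(6,7) attacks row 4 at column 7 and diagonals 5.
(7,2) attacks row 4 at column 2 and diagonals 5.
Attacked columns: {1, 2, 4, 5, 6, 7}. Safe: {3}.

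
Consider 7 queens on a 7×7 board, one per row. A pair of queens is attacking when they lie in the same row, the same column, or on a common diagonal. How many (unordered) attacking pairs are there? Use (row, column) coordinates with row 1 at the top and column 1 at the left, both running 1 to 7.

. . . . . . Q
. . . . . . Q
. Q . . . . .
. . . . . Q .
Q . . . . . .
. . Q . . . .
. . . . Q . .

Same column: (1,7)–(2,7) (column 7).
Same diagonal: (2,7)–(6,3) (|2−6| = |7−3| = 4).
Total attacking pairs: 2.

2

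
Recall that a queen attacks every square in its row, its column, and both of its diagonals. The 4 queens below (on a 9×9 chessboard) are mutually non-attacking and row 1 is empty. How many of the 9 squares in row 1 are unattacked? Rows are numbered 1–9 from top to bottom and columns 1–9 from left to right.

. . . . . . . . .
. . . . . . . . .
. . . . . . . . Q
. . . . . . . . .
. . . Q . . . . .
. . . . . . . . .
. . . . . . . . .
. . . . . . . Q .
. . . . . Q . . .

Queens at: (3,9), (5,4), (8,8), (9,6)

3

(3,9) attacks row 1 at column 9 and diagonals 7.
(5,4) attacks row 1 at column 4 and diagonals 8.
(8,8) attacks row 1 at column 8 and diagonals 1.
(9,6) attacks row 1 at column 6.
Attacked columns: {1, 4, 6, 7, 8, 9}. Safe: {2, 3, 5}.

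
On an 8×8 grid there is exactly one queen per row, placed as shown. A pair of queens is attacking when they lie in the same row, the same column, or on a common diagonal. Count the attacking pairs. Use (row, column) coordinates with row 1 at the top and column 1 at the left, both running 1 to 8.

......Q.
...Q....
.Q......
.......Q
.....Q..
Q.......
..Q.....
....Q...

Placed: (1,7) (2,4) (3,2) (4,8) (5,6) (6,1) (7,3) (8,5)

All columns are distinct and no two queens satisfy |Δrow| = |Δcol|, so no pair attacks.

0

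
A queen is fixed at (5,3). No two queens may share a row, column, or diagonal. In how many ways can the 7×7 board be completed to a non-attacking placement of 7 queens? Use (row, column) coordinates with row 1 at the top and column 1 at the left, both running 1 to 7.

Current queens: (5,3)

6

Branch on row 1: col 1 → 1; col 2 → 1; col 4 → 1; col 5 → 2; col 6 → 1.
Sum: 1 + 1 + 1 + 2 + 1 = 6.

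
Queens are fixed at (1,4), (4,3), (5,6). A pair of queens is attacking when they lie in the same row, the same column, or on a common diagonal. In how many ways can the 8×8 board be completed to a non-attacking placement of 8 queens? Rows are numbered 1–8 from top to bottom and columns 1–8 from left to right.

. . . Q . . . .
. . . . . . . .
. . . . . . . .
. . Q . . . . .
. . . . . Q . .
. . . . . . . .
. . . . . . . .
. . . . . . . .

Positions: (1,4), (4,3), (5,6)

3

Branch on row 2: col 2 → 2; col 7 → 0; col 8 → 1.
Sum: 2 + 0 + 1 = 3.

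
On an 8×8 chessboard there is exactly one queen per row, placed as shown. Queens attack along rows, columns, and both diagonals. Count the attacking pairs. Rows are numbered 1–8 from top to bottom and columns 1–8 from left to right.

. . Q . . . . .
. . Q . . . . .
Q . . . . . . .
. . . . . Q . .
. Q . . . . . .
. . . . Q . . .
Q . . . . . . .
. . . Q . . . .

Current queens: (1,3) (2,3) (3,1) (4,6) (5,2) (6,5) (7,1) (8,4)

Same column: (1,3)–(2,3) (column 3); (3,1)–(7,1) (column 1).
Same diagonal: (1,3)–(3,1) (|1−3| = |3−1| = 2); (1,3)–(4,6) (|1−4| = |3−6| = 3).
Total attacking pairs: 4.

4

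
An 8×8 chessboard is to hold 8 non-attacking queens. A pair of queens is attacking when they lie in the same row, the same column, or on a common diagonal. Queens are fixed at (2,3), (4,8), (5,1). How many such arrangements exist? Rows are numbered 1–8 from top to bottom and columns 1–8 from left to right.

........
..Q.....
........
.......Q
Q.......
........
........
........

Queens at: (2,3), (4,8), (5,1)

Branch on row 1: col 6 → 1; col 7 → 0.
Sum: 1 + 0 = 1.

1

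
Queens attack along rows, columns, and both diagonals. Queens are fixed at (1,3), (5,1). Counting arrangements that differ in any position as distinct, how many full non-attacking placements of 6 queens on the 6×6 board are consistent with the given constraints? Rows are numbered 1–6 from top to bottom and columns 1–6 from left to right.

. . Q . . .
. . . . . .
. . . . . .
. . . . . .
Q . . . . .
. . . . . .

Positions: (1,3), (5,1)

Branch on row 2: col 5 → 0; col 6 → 1.
Sum: 0 + 1 = 1.

1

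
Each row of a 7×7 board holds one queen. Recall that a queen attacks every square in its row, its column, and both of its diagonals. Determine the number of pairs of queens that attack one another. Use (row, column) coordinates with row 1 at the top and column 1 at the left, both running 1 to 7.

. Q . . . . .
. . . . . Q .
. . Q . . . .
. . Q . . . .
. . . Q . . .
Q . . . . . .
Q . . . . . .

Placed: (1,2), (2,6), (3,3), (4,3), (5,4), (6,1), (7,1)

5

Same column: (3,3)–(4,3) (column 3); (6,1)–(7,1) (column 1).
Same diagonal: (2,6)–(7,1) (|2−7| = |6−1| = 5); (4,3)–(5,4) (|4−5| = |3−4| = 1); (4,3)–(6,1) (|4−6| = |3−1| = 2).
Total attacking pairs: 5.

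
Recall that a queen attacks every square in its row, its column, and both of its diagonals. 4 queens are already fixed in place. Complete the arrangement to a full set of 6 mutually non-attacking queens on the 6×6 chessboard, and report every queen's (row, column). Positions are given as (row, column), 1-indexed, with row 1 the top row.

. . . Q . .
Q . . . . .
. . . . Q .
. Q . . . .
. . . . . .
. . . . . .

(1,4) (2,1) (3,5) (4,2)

(1,4) (2,1) (3,5) (4,2) (5,6) (6,3)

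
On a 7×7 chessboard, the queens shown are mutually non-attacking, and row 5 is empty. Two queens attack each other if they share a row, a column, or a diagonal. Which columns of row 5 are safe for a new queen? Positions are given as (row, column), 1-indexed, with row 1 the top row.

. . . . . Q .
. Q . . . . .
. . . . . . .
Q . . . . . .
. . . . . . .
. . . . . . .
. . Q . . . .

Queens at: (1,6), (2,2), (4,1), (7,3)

columns 4, 7

(1,6) attacks row 5 at column 6 and diagonals 2.
(2,2) attacks row 5 at column 2 and diagonals 5.
(4,1) attacks row 5 at column 1 and diagonals 2.
(7,3) attacks row 5 at column 3 and diagonals 1, 5.
Attacked columns: {1, 2, 3, 5, 6}. Safe: {4, 7}.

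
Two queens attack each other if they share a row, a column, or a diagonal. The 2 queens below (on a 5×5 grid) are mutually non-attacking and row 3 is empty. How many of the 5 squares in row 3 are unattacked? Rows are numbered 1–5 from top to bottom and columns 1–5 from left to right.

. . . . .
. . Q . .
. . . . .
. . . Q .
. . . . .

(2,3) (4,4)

1

(2,3) attacks row 3 at column 3 and diagonals 2, 4.
(4,4) attacks row 3 at column 4 and diagonals 3, 5.
Attacked columns: {2, 3, 4, 5}. Safe: {1}.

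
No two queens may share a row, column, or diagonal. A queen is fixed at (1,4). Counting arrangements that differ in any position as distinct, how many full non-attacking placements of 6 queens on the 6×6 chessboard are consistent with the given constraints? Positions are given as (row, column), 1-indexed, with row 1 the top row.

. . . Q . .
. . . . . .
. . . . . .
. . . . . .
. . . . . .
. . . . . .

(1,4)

1

Branch on row 2: col 1 → 1; col 2 → 0; col 6 → 0.
Sum: 1 + 0 + 0 = 1.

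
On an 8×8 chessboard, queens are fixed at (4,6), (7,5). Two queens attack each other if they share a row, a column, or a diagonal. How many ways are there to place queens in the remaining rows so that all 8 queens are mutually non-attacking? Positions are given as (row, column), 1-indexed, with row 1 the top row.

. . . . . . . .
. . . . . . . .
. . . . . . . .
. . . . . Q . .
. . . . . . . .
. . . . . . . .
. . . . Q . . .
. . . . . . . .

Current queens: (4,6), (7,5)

Branch on row 1: col 1 → 1; col 2 → 0; col 4 → 1; col 7 → 0; col 8 → 0.
Sum: 1 + 0 + 1 + 0 + 0 = 2.

2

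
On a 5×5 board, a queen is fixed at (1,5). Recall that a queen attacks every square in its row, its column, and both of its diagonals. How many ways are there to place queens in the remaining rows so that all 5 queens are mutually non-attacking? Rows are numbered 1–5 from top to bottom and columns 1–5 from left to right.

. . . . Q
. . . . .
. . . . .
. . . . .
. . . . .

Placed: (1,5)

2

Branch on row 2: col 1 → 0; col 2 → 1; col 3 → 1.
Sum: 0 + 1 + 1 = 2.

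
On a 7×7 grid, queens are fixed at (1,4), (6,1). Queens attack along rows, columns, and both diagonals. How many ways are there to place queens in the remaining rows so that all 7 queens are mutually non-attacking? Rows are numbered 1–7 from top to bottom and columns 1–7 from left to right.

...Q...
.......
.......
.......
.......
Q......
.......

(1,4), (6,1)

Branch on row 2: col 2 → 1; col 6 → 0; col 7 → 1.
Sum: 1 + 0 + 1 = 2.

2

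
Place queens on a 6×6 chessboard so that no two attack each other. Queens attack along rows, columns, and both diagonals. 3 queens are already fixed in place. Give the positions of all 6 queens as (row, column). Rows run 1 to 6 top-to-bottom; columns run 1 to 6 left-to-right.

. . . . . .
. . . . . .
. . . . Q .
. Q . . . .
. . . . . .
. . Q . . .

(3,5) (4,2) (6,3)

(1,4) (2,1) (3,5) (4,2) (5,6) (6,3)

Row 1: attacked by (3,5)→{3,5}; (4,2)→{2,5}; (6,3)→{3}. Safe: 1, 4, 6. Place at column 4.
Row 2: attacked by (1,4)→{3,4,5}; (3,5)→{4,5,6}; (4,2)→{2,4}; (6,3)→{3}. Safe: 1. Place at column 1.
Row 5: attacked by (1,4)→{4}; (2,1)→{1,4}; (3,5)→{3,5}; (4,2)→{1,2,3}; (6,3)→{2,3,4}. Safe: 6. Place at column 6.
Columns [4, 1, 5, 2, 6, 3], r−c [-3, 1, -2, 2, -1, 3], r+c [5, 3, 8, 6, 11, 9] are all distinct, so no two queens attack.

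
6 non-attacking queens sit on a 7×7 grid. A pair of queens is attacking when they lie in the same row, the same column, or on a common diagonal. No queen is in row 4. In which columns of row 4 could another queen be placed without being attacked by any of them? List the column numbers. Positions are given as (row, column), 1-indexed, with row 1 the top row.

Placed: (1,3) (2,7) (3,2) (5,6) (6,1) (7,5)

columns 4

(1,3) attacks row 4 at column 3 and diagonals 6.
(2,7) attacks row 4 at column 7 and diagonals 5.
(3,2) attacks row 4 at column 2 and diagonals 1, 3.
(5,6) attacks row 4 at column 6 and diagonals 5, 7.
(6,1) attacks row 4 at column 1 and diagonals 3.
(7,5) attacks row 4 at column 5 and diagonals 2.
Attacked columns: {1, 2, 3, 5, 6, 7}. Safe: {4}.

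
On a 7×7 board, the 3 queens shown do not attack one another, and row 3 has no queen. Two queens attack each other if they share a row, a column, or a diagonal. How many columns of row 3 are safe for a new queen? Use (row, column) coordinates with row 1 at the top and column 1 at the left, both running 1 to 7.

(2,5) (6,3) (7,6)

(2,5) attacks row 3 at column 5 and diagonals 4, 6.
(6,3) attacks row 3 at column 3 and diagonals 6.
(7,6) attacks row 3 at column 6 and diagonals 2.
Attacked columns: {2, 3, 4, 5, 6}. Safe: {1, 7}.

2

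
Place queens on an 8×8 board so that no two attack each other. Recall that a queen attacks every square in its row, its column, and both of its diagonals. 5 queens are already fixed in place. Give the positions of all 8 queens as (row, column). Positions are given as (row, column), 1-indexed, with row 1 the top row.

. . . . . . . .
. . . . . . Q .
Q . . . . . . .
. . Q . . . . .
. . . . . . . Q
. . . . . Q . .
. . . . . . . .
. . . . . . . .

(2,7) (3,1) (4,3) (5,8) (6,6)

(1,5) (2,7) (3,1) (4,3) (5,8) (6,6) (7,4) (8,2)

Row 1: attacked by (2,7)→{6,7,8}; (3,1)→{1,3}; (4,3)→{3,6}; (5,8)→{4,8}; (6,6)→{1,6}. Safe: 2, 5. Place at column 5.
Row 7: attacked by (1,5)→{5}; (2,7)→{2,7}; (3,1)→{1,5}; (4,3)→{3,6}; (5,8)→{6,8}; (6,6)→{5,6,7}. Safe: 4. Place at column 4.
Row 8: attacked by (1,5)→{5}; (2,7)→{1,7}; (3,1)→{1,6}; (4,3)→{3,7}; (5,8)→{5,8}; (6,6)→{4,6,8}; (7,4)→{3,4,5}. Safe: 2. Place at column 2.
Columns [5, 7, 1, 3, 8, 6, 4, 2], r−c [-4, -5, 2, 1, -3, 0, 3, 6], r+c [6, 9, 4, 7, 13, 12, 11, 10] are all distinct, so no two queens attack.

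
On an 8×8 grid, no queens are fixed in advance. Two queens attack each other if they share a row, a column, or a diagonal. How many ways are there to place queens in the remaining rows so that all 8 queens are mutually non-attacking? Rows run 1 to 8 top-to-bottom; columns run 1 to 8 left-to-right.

92

Branch on row 1: col 1 → 4; col 2 → 8; col 3 → 16; col 4 → 18; col 5 → 18; col 6 → 16; col 7 → 8; col 8 → 4.
Sum: 4 + 8 + 16 + 18 + 18 + 16 + 8 + 4 = 92.
(This is the classic 8-queens count.)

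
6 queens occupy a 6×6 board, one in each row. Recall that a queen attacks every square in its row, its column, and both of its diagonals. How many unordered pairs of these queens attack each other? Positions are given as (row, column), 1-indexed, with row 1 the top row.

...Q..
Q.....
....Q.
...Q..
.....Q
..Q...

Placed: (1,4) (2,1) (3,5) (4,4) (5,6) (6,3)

2

Same column: (1,4)–(4,4) (column 4).
Same diagonal: (3,5)–(4,4) (|3−4| = |5−4| = 1).
Total attacking pairs: 2.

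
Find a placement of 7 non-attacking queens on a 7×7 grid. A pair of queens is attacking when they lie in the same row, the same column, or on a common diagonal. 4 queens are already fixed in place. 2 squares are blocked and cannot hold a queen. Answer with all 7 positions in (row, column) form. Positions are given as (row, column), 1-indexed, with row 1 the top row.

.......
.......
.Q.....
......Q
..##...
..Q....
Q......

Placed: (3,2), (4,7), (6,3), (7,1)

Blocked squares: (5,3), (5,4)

(1,6) (2,4) (3,2) (4,7) (5,5) (6,3) (7,1)

Row 1: attacked by (3,2)→{2,4}; (4,7)→{4,7}; (6,3)→{3}; (7,1)→{1,7}. Safe: 5, 6. Place at column 6.
Row 2: attacked by (1,6)→{5,6,7}; (3,2)→{1,2,3}; (4,7)→{5,7}; (6,3)→{3,7}; (7,1)→{1,6}. Safe: 4. Place at column 4.
Row 5: attacked by (1,6)→{2,6}; (2,4)→{1,4,7}; (3,2)→{2,4}; (4,7)→{6,7}; (6,3)→{2,3,4}; (7,1)→{1,3}. Blocked: 3,4. Safe: 5. Place at column 5.
Columns [6, 4, 2, 7, 5, 3, 1], r−c [-5, -2, 1, -3, 0, 3, 6], r+c [7, 6, 5, 11, 10, 9, 8] are all distinct, so no two queens attack.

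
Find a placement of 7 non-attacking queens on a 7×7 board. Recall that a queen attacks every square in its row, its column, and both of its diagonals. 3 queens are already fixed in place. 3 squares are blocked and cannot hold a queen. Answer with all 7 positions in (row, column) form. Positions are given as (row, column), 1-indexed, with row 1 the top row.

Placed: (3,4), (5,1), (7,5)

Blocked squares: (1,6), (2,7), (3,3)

Row 1: attacked by (3,4)→{2,4,6}; (5,1)→{1,5}; (7,5)→{5}. Blocked: 6. Safe: 3, 7. Place at column 7.
Row 2: attacked by (1,7)→{6,7}; (3,4)→{3,4,5}; (5,1)→{1,4}; (7,5)→{5}. Blocked: 7. Safe: 2. Place at column 2.
Row 4: attacked by (1,7)→{4,7}; (2,2)→{2,4}; (3,4)→{3,4,5}; (5,1)→{1,2}; (7,5)→{2,5}. Safe: 6. Place at column 6.
Row 6: attacked by (1,7)→{2,7}; (2,2)→{2,6}; (3,4)→{1,4,7}; (4,6)→{4,6}; (5,1)→{1,2}; (7,5)→{4,5,6}. Safe: 3. Place at column 3.
Columns [7, 2, 4, 6, 1, 3, 5], r−c [-6, 0, -1, -2, 4, 3, 2], r+c [8, 4, 7, 10, 6, 9, 12] are all distinct, so no two queens attack.

(1,7) (2,2) (3,4) (4,6) (5,1) (6,3) (7,5)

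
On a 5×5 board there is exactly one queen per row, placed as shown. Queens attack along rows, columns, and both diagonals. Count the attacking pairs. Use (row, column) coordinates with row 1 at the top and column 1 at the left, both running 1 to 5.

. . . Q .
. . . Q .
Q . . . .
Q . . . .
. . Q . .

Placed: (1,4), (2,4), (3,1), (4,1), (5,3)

4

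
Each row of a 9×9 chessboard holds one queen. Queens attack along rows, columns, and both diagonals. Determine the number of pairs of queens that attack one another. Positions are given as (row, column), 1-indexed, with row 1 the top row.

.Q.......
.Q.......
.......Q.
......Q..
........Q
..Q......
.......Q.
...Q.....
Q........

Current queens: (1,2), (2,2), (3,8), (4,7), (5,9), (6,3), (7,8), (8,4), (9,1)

4

Same column: (1,2)–(2,2) (column 2); (3,8)–(7,8) (column 8).
Same diagonal: (1,2)–(7,8) (|1−7| = |2−8| = 6); (3,8)–(4,7) (|3−4| = |8−7| = 1).
Total attacking pairs: 4.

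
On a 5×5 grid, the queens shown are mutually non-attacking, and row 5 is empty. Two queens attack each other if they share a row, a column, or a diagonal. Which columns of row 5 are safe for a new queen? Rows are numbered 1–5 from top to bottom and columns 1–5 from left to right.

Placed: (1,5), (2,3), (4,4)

columns 2

(1,5) attacks row 5 at column 5 and diagonals 1.
(2,3) attacks row 5 at column 3.
(4,4) attacks row 5 at column 4 and diagonals 3, 5.
Attacked columns: {1, 3, 4, 5}. Safe: {2}.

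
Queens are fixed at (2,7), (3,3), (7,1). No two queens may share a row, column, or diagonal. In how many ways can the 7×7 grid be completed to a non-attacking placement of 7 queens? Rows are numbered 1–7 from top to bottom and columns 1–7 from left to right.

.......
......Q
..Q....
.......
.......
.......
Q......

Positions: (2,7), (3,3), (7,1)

Branch on row 1: col 2 → 0; col 4 → 1.
Sum: 0 + 1 = 1.

1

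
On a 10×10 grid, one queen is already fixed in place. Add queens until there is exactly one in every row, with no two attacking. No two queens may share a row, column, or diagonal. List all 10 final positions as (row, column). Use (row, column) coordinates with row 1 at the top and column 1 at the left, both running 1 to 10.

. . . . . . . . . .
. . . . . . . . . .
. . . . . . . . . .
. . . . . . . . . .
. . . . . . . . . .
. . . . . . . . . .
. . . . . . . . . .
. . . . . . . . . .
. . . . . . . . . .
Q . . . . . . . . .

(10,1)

Row 1: attacked by (10,1)→{1,10}. Safe: 2, 3, 4, 5, 6, 7, 8, 9. Place at column 8.
Row 2: attacked by (1,8)→{7,8,9}; (10,1)→{1,9}. Safe: 2, 3, 4, 5, 6, 10. Place at column 2.
Row 3: attacked by (1,8)→{6,8,10}; (2,2)→{1,2,3}; (10,1)→{1,8}. Safe: 4, 5, 7, 9. Place at column 5.
Row 4: attacked by (1,8)→{5,8}; (2,2)→{2,4}; (3,5)→{4,5,6}; (10,1)→{1,7}. Safe: 3, 9, 10. Place at column 3.
Row 5: attacked by (1,8)→{4,8}; (2,2)→{2,5}; (3,5)→{3,5,7}; (4,3)→{2,3,4}; (10,1)→{1,6}. Safe: 9, 10. Place at column 9.
Row 6: attacked by (1,8)→{3,8}; (2,2)→{2,6}; (3,5)→{2,5,8}; (4,3)→{1,3,5}; (5,9)→{8,9,10}; (10,1)→{1,5}. Safe: 4, 7. Place at column 7.
Row 7: attacked by (1,8)→{2,8}; (2,2)→{2,7}; (3,5)→{1,5,9}; (4,3)→{3,6}; (5,9)→{7,9}; (6,7)→{6,7,8}; (10,1)→{1,4}. Safe: 10. Place at column 10.
Row 8: attacked by (1,8)→{1,8}; (2,2)→{2,8}; (3,5)→{5,10}; (4,3)→{3,7}; (5,9)→{6,9}; (6,7)→{5,7,9}; (7,10)→{9,10}; (10,1)→{1,3}. Safe: 4. Place at column 4.
Row 9: attacked by (1,8)→{8}; (2,2)→{2,9}; (3,5)→{5}; (4,3)→{3,8}; (5,9)→{5,9}; (6,7)→{4,7,10}; (7,10)→{8,10}; (8,4)→{3,4,5}; (10,1)→{1,2}. Safe: 6. Place at column 6.
Columns [8, 2, 5, 3, 9, 7, 10, 4, 6, 1], r−c [-7, 0, -2, 1, -4, -1, -3, 4, 3, 9], r+c [9, 4, 8, 7, 14, 13, 17, 12, 15, 11] are all distinct, so no two queens attack.

(1,8) (2,2) (3,5) (4,3) (5,9) (6,7) (7,10) (8,4) (9,6) (10,1)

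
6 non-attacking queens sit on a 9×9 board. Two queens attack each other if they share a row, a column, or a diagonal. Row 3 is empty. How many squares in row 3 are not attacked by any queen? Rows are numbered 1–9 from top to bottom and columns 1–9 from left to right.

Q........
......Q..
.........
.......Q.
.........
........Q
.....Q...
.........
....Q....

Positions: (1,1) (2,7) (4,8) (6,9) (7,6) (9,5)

(1,1) attacks row 3 at column 1 and diagonals 3.
(2,7) attacks row 3 at column 7 and diagonals 6, 8.
(4,8) attacks row 3 at column 8 and diagonals 7, 9.
(6,9) attacks row 3 at column 9 and diagonals 6.
(7,6) attacks row 3 at column 6 and diagonals 2.
(9,5) attacks row 3 at column 5.
Attacked columns: {1, 2, 3, 5, 6, 7, 8, 9}. Safe: {4}.

1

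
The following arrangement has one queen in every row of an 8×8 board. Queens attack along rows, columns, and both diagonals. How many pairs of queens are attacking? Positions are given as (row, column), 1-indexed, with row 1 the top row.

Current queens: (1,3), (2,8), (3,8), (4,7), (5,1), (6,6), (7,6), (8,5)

4

Same column: (2,8)–(3,8) (column 8); (6,6)–(7,6) (column 6).
Same diagonal: (3,8)–(4,7) (|3−4| = |8−7| = 1); (7,6)–(8,5) (|7−8| = |6−5| = 1).
Total attacking pairs: 4.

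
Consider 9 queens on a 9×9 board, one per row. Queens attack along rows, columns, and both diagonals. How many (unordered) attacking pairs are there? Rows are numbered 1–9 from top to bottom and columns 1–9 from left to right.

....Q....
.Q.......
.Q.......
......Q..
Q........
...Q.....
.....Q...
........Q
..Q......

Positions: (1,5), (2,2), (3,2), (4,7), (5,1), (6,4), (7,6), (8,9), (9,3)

3

Same column: (2,2)–(3,2) (column 2).
Same diagonal: (1,5)–(5,1) (|1−5| = |5−1| = 4); (3,2)–(7,6) (|3−7| = |2−6| = 4).
Total attacking pairs: 3.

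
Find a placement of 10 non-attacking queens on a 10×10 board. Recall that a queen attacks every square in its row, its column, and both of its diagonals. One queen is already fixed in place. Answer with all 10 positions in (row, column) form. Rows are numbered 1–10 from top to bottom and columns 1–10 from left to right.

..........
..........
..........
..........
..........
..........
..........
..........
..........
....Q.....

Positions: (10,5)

Row 1: attacked by (10,5)→{5}. Safe: 1, 2, 3, 4, 6, 7, 8, 9, 10. Place at column 2.
Row 2: attacked by (1,2)→{1,2,3}; (10,5)→{5}. Safe: 4, 6, 7, 8, 9, 10. Place at column 10.
Row 3: attacked by (1,2)→{2,4}; (2,10)→{9,10}; (10,5)→{5}. Safe: 1, 3, 6, 7, 8. Place at column 7.
Row 4: attacked by (1,2)→{2,5}; (2,10)→{8,10}; (3,7)→{6,7,8}; (10,5)→{5}. Safe: 1, 3, 4, 9. Place at column 4.
Row 5: attacked by (1,2)→{2,6}; (2,10)→{7,10}; (3,7)→{5,7,9}; (4,4)→{3,4,5}; (10,5)→{5,10}. Safe: 1, 8. Place at column 1.
Row 6: attacked by (1,2)→{2,7}; (2,10)→{6,10}; (3,7)→{4,7,10}; (4,4)→{2,4,6}; (5,1)→{1,2}; (10,5)→{1,5,9}. Safe: 3, 8. Place at column 3.
Row 7: attacked by (1,2)→{2,8}; (2,10)→{5,10}; (3,7)→{3,7}; (4,4)→{1,4,7}; (5,1)→{1,3}; (6,3)→{2,3,4}; (10,5)→{2,5,8}. Safe: 6, 9. Place at column 9.
Row 8: attacked by (1,2)→{2,9}; (2,10)→{4,10}; (3,7)→{2,7}; (4,4)→{4,8}; (5,1)→{1,4}; (6,3)→{1,3,5}; (7,9)→{8,9,10}; (10,5)→{3,5,7}. Safe: 6. Place at column 6.
Row 9: attacked by (1,2)→{2,10}; (2,10)→{3,10}; (3,7)→{1,7}; (4,4)→{4,9}; (5,1)→{1,5}; (6,3)→{3,6}; (7,9)→{7,9}; (8,6)→{5,6,7}; (10,5)→{4,5,6}. Safe: 8. Place at column 8.
Columns [2, 10, 7, 4, 1, 3, 9, 6, 8, 5], r−c [-1, -8, -4, 0, 4, 3, -2, 2, 1, 5], r+c [3, 12, 10, 8, 6, 9, 16, 14, 17, 15] are all distinct, so no two queens attack.

(1,2) (2,10) (3,7) (4,4) (5,1) (6,3) (7,9) (8,6) (9,8) (10,5)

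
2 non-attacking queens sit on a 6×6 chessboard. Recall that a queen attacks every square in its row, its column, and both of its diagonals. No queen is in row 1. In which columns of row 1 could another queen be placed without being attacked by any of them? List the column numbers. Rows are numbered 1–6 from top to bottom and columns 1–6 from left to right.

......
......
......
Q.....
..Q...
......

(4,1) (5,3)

(4,1) attacks row 1 at column 1 and diagonals 4.
(5,3) attacks row 1 at column 3.
Attacked columns: {1, 3, 4}. Safe: {2, 5, 6}.

columns 2, 5, 6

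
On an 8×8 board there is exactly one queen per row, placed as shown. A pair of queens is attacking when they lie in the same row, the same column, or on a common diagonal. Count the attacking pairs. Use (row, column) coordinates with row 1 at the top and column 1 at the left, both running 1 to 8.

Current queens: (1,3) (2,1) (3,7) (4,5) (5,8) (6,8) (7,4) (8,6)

Same column: (5,8)–(6,8) (column 8).
Same diagonal: (1,3)–(6,8) (|1−6| = |3−8| = 5); (6,8)–(8,6) (|6−8| = |8−6| = 2).
Total attacking pairs: 3.

3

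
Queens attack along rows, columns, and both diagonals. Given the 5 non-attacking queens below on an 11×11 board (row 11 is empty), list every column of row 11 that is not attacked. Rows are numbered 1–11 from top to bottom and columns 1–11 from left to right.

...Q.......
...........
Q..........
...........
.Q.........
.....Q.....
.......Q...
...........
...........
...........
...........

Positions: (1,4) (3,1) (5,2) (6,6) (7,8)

(1,4) attacks row 11 at column 4.
(3,1) attacks row 11 at column 1 and diagonals 9.
(5,2) attacks row 11 at column 2 and diagonals 8.
(6,6) attacks row 11 at column 6 and diagonals 1, 11.
(7,8) attacks row 11 at column 8 and diagonals 4.
Attacked columns: {1, 2, 4, 6, 8, 9, 11}. Safe: {3, 5, 7, 10}.

columns 3, 5, 7, 10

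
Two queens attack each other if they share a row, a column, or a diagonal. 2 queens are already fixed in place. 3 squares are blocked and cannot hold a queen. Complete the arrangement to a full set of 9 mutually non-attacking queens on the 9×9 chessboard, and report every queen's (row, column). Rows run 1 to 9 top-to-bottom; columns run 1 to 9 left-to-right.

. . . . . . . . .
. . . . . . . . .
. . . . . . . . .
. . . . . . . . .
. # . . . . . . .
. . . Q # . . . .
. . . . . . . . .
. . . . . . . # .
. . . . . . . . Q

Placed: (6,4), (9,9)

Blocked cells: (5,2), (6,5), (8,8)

Row 1: attacked by (6,4)→{4,9}; (9,9)→{1,9}. Safe: 2, 3, 5, 6, 7, 8. Place at column 2.
Row 2: attacked by (1,2)→{1,2,3}; (6,4)→{4,8}; (9,9)→{2,9}. Safe: 5, 6, 7. Place at column 7.
Row 3: attacked by (1,2)→{2,4}; (2,7)→{6,7,8}; (6,4)→{1,4,7}; (9,9)→{3,9}. Safe: 5. Place at column 5.
Row 4: attacked by (1,2)→{2,5}; (2,7)→{5,7,9}; (3,5)→{4,5,6}; (6,4)→{2,4,6}; (9,9)→{4,9}. Safe: 1, 3, 8. Place at column 8.
Row 5: attacked by (1,2)→{2,6}; (2,7)→{4,7}; (3,5)→{3,5,7}; (4,8)→{7,8,9}; (6,4)→{3,4,5}; (9,9)→{5,9}. Blocked: 2. Safe: 1. Place at column 1.
Row 7: attacked by (1,2)→{2,8}; (2,7)→{2,7}; (3,5)→{1,5,9}; (4,8)→{5,8}; (5,1)→{1,3}; (6,4)→{3,4,5}; (9,9)→{7,9}. Safe: 6. Place at column 6.
Row 8: attacked by (1,2)→{2,9}; (2,7)→{1,7}; (3,5)→{5}; (4,8)→{4,8}; (5,1)→{1,4}; (6,4)→{2,4,6}; (7,6)→{5,6,7}; (9,9)→{8,9}. Blocked: 8. Safe: 3. Place at column 3.
Columns [2, 7, 5, 8, 1, 4, 6, 3, 9], r−c [-1, -5, -2, -4, 4, 2, 1, 5, 0], r+c [3, 9, 8, 12, 6, 10, 13, 11, 18] are all distinct, so no two queens attack.

(1,2) (2,7) (3,5) (4,8) (5,1) (6,4) (7,6) (8,3) (9,9)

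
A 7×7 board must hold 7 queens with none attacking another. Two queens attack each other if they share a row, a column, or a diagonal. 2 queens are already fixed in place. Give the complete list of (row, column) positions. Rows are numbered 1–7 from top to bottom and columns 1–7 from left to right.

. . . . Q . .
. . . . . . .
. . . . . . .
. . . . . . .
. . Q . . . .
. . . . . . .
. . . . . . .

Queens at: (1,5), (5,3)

(1,5) (2,1) (3,4) (4,7) (5,3) (6,6) (7,2)

Row 2: attacked by (1,5)→{4,5,6}; (5,3)→{3,6}. Safe: 1, 2, 7. Place at column 1.
Row 3: attacked by (1,5)→{3,5,7}; (2,1)→{1,2}; (5,3)→{1,3,5}. Safe: 4, 6. Place at column 4.
Row 4: attacked by (1,5)→{2,5}; (2,1)→{1,3}; (3,4)→{3,4,5}; (5,3)→{2,3,4}. Safe: 6, 7. Place at column 7.
Row 6: attacked by (1,5)→{5}; (2,1)→{1,5}; (3,4)→{1,4,7}; (4,7)→{5,7}; (5,3)→{2,3,4}. Safe: 6. Place at column 6.
Row 7: attacked by (1,5)→{5}; (2,1)→{1,6}; (3,4)→{4}; (4,7)→{4,7}; (5,3)→{1,3,5}; (6,6)→{5,6,7}. Safe: 2. Place at column 2.
Columns [5, 1, 4, 7, 3, 6, 2], r−c [-4, 1, -1, -3, 2, 0, 5], r+c [6, 3, 7, 11, 8, 12, 9] are all distinct, so no two queens attack.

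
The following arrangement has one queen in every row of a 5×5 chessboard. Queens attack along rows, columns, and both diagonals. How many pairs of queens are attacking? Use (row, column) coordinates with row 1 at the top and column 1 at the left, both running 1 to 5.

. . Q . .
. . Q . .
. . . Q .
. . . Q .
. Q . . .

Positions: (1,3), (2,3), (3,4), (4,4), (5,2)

Same column: (1,3)–(2,3) (column 3); (3,4)–(4,4) (column 4).
Same diagonal: (2,3)–(3,4) (|2−3| = |3−4| = 1); (3,4)–(5,2) (|3−5| = |4−2| = 2).
Total attacking pairs: 4.

4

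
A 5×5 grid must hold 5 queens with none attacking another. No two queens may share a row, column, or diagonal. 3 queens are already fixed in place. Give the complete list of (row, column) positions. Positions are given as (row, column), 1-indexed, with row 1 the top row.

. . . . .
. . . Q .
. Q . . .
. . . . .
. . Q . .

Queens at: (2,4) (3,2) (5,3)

Row 1: attacked by (2,4)→{3,4,5}; (3,2)→{2,4}; (5,3)→{3}. Safe: 1. Place at column 1.
Row 4: attacked by (1,1)→{1,4}; (2,4)→{2,4}; (3,2)→{1,2,3}; (5,3)→{2,3,4}. Safe: 5. Place at column 5.
Columns [1, 4, 2, 5, 3], r−c [0, -2, 1, -1, 2], r+c [2, 6, 5, 9, 8] are all distinct, so no two queens attack.

(1,1) (2,4) (3,2) (4,5) (5,3)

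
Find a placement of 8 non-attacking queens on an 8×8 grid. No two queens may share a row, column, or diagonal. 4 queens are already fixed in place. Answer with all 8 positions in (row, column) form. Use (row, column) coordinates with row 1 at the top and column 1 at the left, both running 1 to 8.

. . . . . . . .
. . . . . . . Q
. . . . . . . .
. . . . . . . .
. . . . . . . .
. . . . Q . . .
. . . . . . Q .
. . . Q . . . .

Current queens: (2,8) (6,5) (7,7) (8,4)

Row 1: attacked by (2,8)→{7,8}; (6,5)→{5}; (7,7)→{1,7}; (8,4)→{4}. Safe: 2, 3, 6. Place at column 2.
Row 3: attacked by (1,2)→{2,4}; (2,8)→{7,8}; (6,5)→{2,5,8}; (7,7)→{3,7}; (8,4)→{4}. Safe: 1, 6. Place at column 6.
Row 4: attacked by (1,2)→{2,5}; (2,8)→{6,8}; (3,6)→{5,6,7}; (6,5)→{3,5,7}; (7,7)→{4,7}; (8,4)→{4,8}. Safe: 1. Place at column 1.
Row 5: attacked by (1,2)→{2,6}; (2,8)→{5,8}; (3,6)→{4,6,8}; (4,1)→{1,2}; (6,5)→{4,5,6}; (7,7)→{5,7}; (8,4)→{1,4,7}. Safe: 3. Place at column 3.
Columns [2, 8, 6, 1, 3, 5, 7, 4], r−c [-1, -6, -3, 3, 2, 1, 0, 4], r+c [3, 10, 9, 5, 8, 11, 14, 12] are all distinct, so no two queens attack.

(1,2) (2,8) (3,6) (4,1) (5,3) (6,5) (7,7) (8,4)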